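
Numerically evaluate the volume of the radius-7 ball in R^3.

V = 1372·π/3 ≈ 1436.76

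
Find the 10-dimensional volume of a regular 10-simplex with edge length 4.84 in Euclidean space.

For a regular n-simplex with edge a, V = (a^n / n!)·√((n+1)/2^n). With a=4.84, n=10: V ≈ 0.201482.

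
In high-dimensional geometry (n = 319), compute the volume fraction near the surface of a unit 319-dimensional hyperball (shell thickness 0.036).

1 - (1-0.036)^319 ≈ 0.999992 ≈ 99.999167%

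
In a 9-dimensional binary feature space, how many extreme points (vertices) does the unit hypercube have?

Number of vertices = 2^9 = 512.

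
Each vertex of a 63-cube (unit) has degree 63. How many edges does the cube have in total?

The 63-cube has n·2^(n-1) = 63·2^62 = 63·4611686018427387904 = 290536219160925437952 edges.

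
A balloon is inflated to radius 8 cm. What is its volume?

The n-ball volume is π^(n/2)·r^n/Γ(n/2+1). With n=3, r=8: V = 2048·π/3 ≈ 2144.66.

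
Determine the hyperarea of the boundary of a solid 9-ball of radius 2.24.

S_9(2.24) = 2·π^(9/2)·(2.24)^8 / Γ(9/2) ≈ 18816.7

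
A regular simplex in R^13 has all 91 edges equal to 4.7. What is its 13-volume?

Volume = 4.7^13 · √(14/2^13) / 13! ≈ 0.00362544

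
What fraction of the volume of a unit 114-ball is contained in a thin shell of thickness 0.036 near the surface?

Shell fraction = 1 - (1-0.036)^114 ≈ 0.984697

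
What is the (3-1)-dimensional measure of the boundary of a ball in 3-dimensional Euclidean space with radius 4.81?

|∂B_3(4.81)| = 4πr² = 4π·(4.81)² ≈ 290.737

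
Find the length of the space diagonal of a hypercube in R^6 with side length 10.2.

d = √(10.2² + 10.2² + ... + 10.2²) [6 terms] = √(6·10.2²) = 10.2√6 ≈ 24.9848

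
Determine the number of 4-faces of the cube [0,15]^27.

Number of 4-faces = C(27,4) · 2^(27-4) = 17550 · 8388608 = 147220070400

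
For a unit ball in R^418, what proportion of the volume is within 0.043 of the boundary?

1 - (1-0.043)^418 ≈ 0.9999999895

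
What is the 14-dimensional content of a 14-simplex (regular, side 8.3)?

V = (8.3^14 / 14!) · √((14+1) / 2^14) ≈ 2.55576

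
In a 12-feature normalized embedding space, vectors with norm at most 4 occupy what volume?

Volume = π^{12/2}·(4)^12/Γ(7) = 1048576·π^6/45 ≈ 2.2402e+07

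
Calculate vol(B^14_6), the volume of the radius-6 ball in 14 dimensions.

The n-ball volume is π^(n/2)·r^n/Γ(n/2+1). With n=14, r=6: V = 544195584·π^7/35 ≈ 4.69609e+10.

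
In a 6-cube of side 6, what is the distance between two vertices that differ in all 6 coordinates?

||(6,6,...,6)|| = √(6)·6 ≈ 14.6969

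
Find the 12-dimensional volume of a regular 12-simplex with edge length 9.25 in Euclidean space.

V_12 = √(13) · 9.25^12 / (12! · 2^(12/2)) ≈ 46.1483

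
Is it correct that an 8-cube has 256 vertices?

True. The 8-cube has 2^8 = 256 vertices.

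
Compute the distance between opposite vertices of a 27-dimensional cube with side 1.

Diagonal = √27 · 1 ≈ 5.19615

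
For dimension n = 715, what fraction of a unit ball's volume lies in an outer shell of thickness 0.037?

1 - (1-0.037)^715 ≈ 1 - 1.962e-12 ≈ (100 - 1.96e-10)%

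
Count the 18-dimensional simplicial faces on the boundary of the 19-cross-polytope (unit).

An n-cross-polytope has 2^(k+1)·C(n,k+1) k-faces. Here 2^19·C(19,19) = 524288·1 = 524288.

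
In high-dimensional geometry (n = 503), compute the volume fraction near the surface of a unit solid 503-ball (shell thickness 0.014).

1 - (1-0.014)^503 ≈ 0.999168 ≈ 99.92%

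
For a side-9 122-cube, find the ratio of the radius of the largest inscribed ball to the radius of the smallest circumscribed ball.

Ratio = (s/2)/(s√122/2) = 122^(-1/2) ≈ 0.0905357.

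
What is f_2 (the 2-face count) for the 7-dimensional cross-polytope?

f_2(7-orthoplex) = 2^3 · (7 choose 3) = 280.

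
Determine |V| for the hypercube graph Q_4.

Each vertex is a binary string of length 4, so there are 2^4 = 16.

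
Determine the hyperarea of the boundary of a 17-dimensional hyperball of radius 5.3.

S = n·V_n(r)/r = 17·V_17(5.3)/5.3 (volume-to-surface relation), giving 9.29017e+11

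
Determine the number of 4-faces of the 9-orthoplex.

Each 4-face is the convex hull of 5 vertices, one chosen as ±e_i from each of 5 distinct axes: 2^5·C(9,5) = 4032.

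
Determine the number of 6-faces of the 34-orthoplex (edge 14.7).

An n-cross-polytope has 2^(k+1)·C(n,k+1) k-faces. Here 2^7·C(34,7) = 128·5379616 = 688590848.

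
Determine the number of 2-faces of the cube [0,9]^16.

Number of 2-faces = C(16,2) · 2^(16-2) = 120 · 16384 = 1966080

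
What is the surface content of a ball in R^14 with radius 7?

S = n·V_n(r)/r = 14·V_14(7)/7 (volume-to-surface relation), giving 96889010407·π^7/360 ≈ 8.1287e+11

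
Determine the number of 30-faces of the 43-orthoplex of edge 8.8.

f_30(43-orthoplex) = 2^31 · (43 choose 31) = 32939560753873027072.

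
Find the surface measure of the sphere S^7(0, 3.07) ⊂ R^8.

S = n·V_n(r)/r = 8·V_8(3.07)/3.07 (volume-to-surface relation), giving 83453.9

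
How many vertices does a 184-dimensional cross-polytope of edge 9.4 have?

An n-cross-polytope has 2n vertices; here n = 184, giving 368.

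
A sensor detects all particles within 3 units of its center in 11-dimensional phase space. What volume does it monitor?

The n-ball volume is π^(n/2)·r^n/Γ(n/2+1). With n=11, r=3: V = 419904·π^5/385 ≈ 333763.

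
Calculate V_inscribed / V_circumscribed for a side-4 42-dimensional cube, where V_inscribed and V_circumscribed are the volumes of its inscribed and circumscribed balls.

V_in/V_out = n^(-n/2) = 42^(-42/2) ≈ 8.1614e-35.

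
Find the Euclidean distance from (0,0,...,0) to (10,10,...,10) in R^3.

d = √(10² + 10² + ... + 10²) [3 terms] = √(3·10²) = 10√3 ≈ 17.3205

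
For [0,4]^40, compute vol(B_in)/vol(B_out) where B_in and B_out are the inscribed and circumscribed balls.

V_in / V_out = (r_in/r_out)^40 = (1/√40)^40 = 40^(-40/2) ≈ 9.09495e-33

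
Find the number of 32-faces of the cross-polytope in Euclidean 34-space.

Each 32-face is the convex hull of 33 vertices, one chosen as ±e_i from each of 33 distinct axes: 2^33·C(34,33) = 292057776128.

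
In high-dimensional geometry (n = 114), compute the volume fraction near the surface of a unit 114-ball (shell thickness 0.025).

1 - (1-0.025)^114 ≈ 0.944214 ≈ 94.42%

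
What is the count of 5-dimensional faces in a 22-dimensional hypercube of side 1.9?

Choose 5 of 22 axes to span the face (C(22,5) = 26334 ways), then fix each of the remaining 17 coordinates at one of its two extreme values (2^17 = 131072 ways): 26334·131072 = 3451650048.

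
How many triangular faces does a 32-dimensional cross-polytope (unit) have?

Number of 2-faces = 2^(2+1) · C(32,2+1) = 8 · 4960 = 39680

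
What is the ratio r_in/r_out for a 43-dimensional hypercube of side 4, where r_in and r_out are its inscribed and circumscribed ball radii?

Ratio = (s/2)/(s√43/2) = 43^(-1/2) ≈ 0.152499.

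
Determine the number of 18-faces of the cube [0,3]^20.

Number of 18-faces = C(20,18) · 2^(20-18) = 190 · 4 = 760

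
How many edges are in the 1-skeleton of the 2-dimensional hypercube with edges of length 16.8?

An n-cube has n·2^(n-1) edges. With n = 2: 2·2 = 4.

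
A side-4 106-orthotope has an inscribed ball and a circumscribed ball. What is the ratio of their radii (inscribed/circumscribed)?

Ratio = (s/2)/(s√106/2) = 106^(-1/2) ≈ 0.0971286.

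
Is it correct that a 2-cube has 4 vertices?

True. The 2-cube has 2^2 = 4 vertices.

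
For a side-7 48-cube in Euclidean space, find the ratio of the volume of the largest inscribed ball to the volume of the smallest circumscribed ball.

V_in/V_out = n^(-n/2) = 48^(-48/2) ≈ 4.469e-41.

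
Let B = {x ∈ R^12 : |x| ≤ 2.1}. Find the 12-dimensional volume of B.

The n-ball volume is π^(n/2)·r^n/Γ(n/2+1). With n=12, r=2.1: V ≈ 9821.96.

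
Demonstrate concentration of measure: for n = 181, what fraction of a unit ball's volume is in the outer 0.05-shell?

1 - (1-0.05)^181 ≈ 0.999907 ≈ 99.9907%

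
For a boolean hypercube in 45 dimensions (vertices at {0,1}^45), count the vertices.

The 45-cube has 2^45 = 35184372088832 vertices.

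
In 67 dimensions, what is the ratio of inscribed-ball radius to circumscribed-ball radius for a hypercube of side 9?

r_in = 9/2 (half the side); r_out = 9√67/2 (half the diagonal). Ratio = 1/√67 ≈ 0.122169.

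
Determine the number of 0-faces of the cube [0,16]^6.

An n-cube has C(n,k)·2^(n-k) k-faces. Here C(6,0)·2^6 = 1·64 = 64.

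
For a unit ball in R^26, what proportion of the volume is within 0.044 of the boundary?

Shell fraction = 1 - (1-0.044)^26 ≈ 0.689612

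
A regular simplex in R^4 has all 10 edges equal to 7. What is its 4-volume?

Volume = 7^4 · √(5/2^4) / 4! ≈ 55.925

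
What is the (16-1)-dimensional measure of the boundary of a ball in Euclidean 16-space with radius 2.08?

S_16(2.08) = 2·π^(16/2)·(2.08)^15 / Γ(16/2) ≈ 222202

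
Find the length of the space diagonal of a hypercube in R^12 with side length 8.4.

||(8.4,8.4,...,8.4)|| = √(12)·8.4 ≈ 29.0985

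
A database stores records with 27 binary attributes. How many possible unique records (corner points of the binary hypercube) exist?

An n-cube has 2^n vertices; for n = 27 that is 2^27 = 134217728.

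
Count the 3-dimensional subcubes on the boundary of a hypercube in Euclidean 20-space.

Number of 3-faces = C(20,3) · 2^(20-3) = 1140 · 131072 = 149422080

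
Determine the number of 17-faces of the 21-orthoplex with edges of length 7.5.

Number of 17-faces = 2^(17+1) · C(21,17+1) = 262144 · 1330 = 348651520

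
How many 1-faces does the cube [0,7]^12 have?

Each of the 2^12 = 4096 vertices has degree 12; total edges = 12·2^12/2 = 24576.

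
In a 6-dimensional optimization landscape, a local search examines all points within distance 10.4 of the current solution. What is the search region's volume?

Volume = π^{6/2}·(10.4)^6/Γ(4) ≈ 6.53881e+06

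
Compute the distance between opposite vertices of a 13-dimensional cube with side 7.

d = √(7² + 7² + ... + 7²) [13 terms] = √(13·7²) = 7√13 ≈ 25.2389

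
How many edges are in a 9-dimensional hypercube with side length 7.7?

An n-cube has C(n,k)·2^(n-k) k-faces. Here C(9,1)·2^8 = 9·256 = 2304.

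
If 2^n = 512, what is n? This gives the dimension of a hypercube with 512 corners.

Since 2^n = 512, we have n = 9.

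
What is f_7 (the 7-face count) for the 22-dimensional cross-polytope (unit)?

Each 7-face is the convex hull of 8 vertices, one chosen as ±e_i from each of 8 distinct axes: 2^8·C(22,8) = 81861120.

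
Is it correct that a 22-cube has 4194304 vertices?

True. The 22-cube has 2^22 = 4194304 vertices.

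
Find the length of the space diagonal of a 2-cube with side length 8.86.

d = √(8.86² + 8.86² + ... + 8.86²) [2 terms] = √(2·8.86²) = 8.86√2 ≈ 12.5299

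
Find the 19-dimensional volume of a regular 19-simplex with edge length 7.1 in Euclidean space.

V_19 = √(20) · 7.1^19 / (19! · 2^(19/2)) ≈ 0.000757782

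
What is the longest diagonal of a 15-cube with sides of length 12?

Diagonal = √15 · 12 ≈ 46.4758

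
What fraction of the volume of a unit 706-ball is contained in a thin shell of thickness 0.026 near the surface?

1 - (1-0.026)^706 ≈ 0.9999999916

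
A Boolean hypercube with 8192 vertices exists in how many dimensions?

Since 2^n = 8192, we have n = 13.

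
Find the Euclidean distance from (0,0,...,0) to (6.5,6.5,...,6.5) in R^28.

||(6.5,6.5,...,6.5)|| = √(28)·6.5 ≈ 34.3948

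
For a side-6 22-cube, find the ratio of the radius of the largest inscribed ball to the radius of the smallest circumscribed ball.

r_in = 6/2 (half the side); r_out = 6√22/2 (half the diagonal). Ratio = 1/√22 ≈ 0.213201.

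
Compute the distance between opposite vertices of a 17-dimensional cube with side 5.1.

d = √(5.1² + 5.1² + ... + 5.1²) [17 terms] = √(17·5.1²) = 5.1√17 ≈ 21.0278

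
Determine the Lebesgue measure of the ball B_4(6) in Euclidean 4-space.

V = 648·π^2 ≈ 6395.5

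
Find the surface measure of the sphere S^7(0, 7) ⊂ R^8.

|∂B_8(7)| = 823543·π^4/3 ≈ 2.67402e+07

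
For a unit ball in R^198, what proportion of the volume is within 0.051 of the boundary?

Shell fraction = 1 - (1-0.051)^198 ≈ 0.999968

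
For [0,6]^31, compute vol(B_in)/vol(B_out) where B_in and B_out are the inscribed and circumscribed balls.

Volume scales as r^n, and r_in/r_out = 1/√31, giving (1/√31)^31 ≈ 7.65409e-24.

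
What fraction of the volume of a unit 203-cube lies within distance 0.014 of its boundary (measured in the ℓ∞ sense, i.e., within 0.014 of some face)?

1 - (1 - 2·0.014)^203 = 1 - 0.972^203 ≈ 0.996865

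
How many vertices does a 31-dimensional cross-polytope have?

Number of vertices = 2n = 62.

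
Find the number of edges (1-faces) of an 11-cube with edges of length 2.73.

f_1(11-cube) = (11 choose 1) · 2^10 = 11264.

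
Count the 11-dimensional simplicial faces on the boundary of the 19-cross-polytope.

f_11(19-orthoplex) = 2^12 · (19 choose 12) = 206389248.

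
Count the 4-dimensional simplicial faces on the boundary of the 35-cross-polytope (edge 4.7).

f_4(35-orthoplex) = 2^5 · (35 choose 5) = 10388224.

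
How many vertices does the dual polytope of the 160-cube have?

Number of vertices = 2n = 320.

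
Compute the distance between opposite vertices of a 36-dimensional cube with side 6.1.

Diagonal = √36 · 6.1 = 36.6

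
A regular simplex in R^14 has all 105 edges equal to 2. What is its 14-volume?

V = (2^14 / 14!) · √((14+1) / 2^14) ≈ 5.68653e-09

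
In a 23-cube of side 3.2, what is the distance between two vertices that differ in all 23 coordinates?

||(3.2,3.2,...,3.2)|| = √(23)·3.2 ≈ 15.3467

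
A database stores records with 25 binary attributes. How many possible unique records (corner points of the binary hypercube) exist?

Number of vertices = 2^25 = 33554432.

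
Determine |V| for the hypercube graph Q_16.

An n-cube has 2^n vertices; for n = 16 that is 2^16 = 65536.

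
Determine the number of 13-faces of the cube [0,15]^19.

Choose 13 of 19 axes to span the face (C(19,13) = 27132 ways), then fix each of the remaining 6 coordinates at one of its two extreme values (2^6 = 64 ways): 27132·64 = 1736448.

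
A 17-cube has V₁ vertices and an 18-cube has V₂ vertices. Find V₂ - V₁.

V₁ = 2^17 = 131072. V₂ = 2^18 = 262144. V₂ - V₁ = 131072.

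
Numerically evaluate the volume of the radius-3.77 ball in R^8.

Volume = π^{8/2}·(3.77)^8/Γ(5) ≈ 165622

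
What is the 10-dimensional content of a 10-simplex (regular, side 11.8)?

V_10 = √(11) · 11.8^10 / (10! · 2^(10/2)) ≈ 1494.87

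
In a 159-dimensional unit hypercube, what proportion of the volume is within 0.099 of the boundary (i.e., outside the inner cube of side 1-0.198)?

The inner cube has side 1-2·0.099 = 0.802 and volume (0.802)^159 ≈ 5.804e-16, so the shell holds 1 - 5.804e-16 of the volume.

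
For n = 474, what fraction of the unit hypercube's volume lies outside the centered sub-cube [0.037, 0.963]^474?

The inner cube has side 1-2·0.037 = 0.926 and volume (0.926)^474 ≈ 1.491e-16, so the shell holds 1 - 1.491e-16 of the volume.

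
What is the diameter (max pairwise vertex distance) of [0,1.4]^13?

||(1.4,1.4,...,1.4)|| = √(13)·1.4 ≈ 5.04777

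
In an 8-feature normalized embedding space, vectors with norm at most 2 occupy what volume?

V = 32·π^4/3 ≈ 1039.03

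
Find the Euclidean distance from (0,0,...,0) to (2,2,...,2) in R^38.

The space diagonal of an n-cube of side s is s√n. Here 2·√38 ≈ 12.3288.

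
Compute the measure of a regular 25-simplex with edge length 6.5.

V_25 = √(26) · 6.5^25 / (25! · 2^(25/2)) ≈ 1.19344e-08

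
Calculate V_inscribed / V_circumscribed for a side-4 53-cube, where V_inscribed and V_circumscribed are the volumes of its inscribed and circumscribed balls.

V_in / V_out = (r_in/r_out)^53 = (1/√53)^53 = 53^(-53/2) ≈ 2.02623e-46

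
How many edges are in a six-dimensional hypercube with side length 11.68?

Number of 1-faces = C(6,1) · 2^(6-1) = 6 · 32 = 192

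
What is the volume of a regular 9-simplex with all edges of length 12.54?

Volume = 12.54^9 · √(10/2^9) / 9! ≈ 2953.11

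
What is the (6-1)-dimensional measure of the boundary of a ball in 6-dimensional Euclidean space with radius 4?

S = n·V_n(r)/r = 6·V_6(4)/4 (volume-to-surface relation), giving 1024·π^3 ≈ 31750.4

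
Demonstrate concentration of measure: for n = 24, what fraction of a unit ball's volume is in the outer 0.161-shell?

1 - (1-0.161)^24 ≈ 0.985199 ≈ 98.52%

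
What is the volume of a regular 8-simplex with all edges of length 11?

For a regular n-simplex with edge a, V = (a^n / n!)·√((n+1)/2^n). With a=11, n=8: V ≈ 996.833.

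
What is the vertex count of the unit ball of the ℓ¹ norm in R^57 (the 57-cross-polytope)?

Number of vertices = 2n = 114.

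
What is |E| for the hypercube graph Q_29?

Number of 1-faces = C(29,1)·2^(29-1) = 29·268435456 = 7784628224.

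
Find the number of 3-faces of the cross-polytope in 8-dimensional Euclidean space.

Number of 3-faces = 2^(3+1) · C(8,3+1) = 16 · 70 = 1120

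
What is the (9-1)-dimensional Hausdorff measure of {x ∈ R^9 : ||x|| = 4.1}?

The surface area of an n-ball is 2π^(n/2) r^(n-1) / Γ(n/2). For n=9, r=4.1: 2.37045e+06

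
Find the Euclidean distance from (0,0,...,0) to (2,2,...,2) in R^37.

d = √(2² + 2² + ... + 2²) [37 terms] = √(37·2²) = 2√37 ≈ 12.1655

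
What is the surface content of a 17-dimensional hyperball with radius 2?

S_17(2) = 2·π^(17/2)·(2)^16 / Γ(17/2) = 33554432·π^8/2027025 ≈ 157069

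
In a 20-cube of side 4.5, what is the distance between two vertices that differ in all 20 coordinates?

||(4.5,4.5,...,4.5)|| = √(20)·4.5 ≈ 20.1246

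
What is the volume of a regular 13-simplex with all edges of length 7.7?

V_13 = √(14) · 7.7^13 / (13! · 2^(13/2)) ≈ 2.22059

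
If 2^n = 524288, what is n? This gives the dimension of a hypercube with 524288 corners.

2^n = 524288 ⇒ n = log_2(524288) = 19.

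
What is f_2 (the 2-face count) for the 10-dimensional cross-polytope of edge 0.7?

An n-cross-polytope has 2^(k+1)·C(n,k+1) k-faces. Here 2^3·C(10,3) = 8·120 = 960.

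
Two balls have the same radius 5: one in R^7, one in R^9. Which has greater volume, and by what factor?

V_7(5) ≈ 369122, V_9(5) ≈ 6.4424e+06. The 9-ball is larger by a factor of 17.45.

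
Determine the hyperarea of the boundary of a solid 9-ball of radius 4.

The surface area of an n-ball is 2π^(n/2) r^(n-1) / Γ(n/2). For n=9, r=4: 2097152·π^4/105 ≈ 1.94554e+06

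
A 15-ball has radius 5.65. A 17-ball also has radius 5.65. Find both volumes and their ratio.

V_15(5.65) ≈ 7.28042e+10. V_17(5.65) ≈ 8.58983e+11. Ratio V_15/V_17 ≈ 0.08476.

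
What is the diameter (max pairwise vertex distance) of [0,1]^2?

The space diagonal of an n-cube of side s is s√n. Here 1·√2 ≈ 1.41421.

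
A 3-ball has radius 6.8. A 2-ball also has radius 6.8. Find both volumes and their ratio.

V_3(6.8) ≈ 1317.09. V_2(6.8) ≈ 145.267. Ratio V_3/V_2 ≈ 9.067.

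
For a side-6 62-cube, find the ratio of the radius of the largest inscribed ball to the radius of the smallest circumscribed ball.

r_in = 6/2 (half the side); r_out = 6√62/2 (half the diagonal). Ratio = 1/√62 ≈ 0.127.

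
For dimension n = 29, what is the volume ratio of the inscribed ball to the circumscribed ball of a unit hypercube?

V_in / V_out = (r_in/r_out)^29 = (1/√29)^29 = 29^(-29/2) ≈ 6.24064e-22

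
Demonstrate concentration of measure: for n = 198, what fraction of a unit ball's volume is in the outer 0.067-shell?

1 - (1-0.067)^198 ≈ 0.9999989122 ≈ 99.999891%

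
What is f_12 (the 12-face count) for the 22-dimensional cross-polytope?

An n-cross-polytope has 2^(k+1)·C(n,k+1) k-faces. Here 2^13·C(22,13) = 8192·497420 = 4074864640.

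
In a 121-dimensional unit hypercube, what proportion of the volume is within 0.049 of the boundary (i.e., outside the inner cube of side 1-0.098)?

1 - (1 - 2·0.049)^121 = 1 - 0.902^121 ≈ 0.9999961982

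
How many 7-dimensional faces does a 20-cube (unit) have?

Number of 7-faces = C(20,7) · 2^(20-7) = 77520 · 8192 = 635043840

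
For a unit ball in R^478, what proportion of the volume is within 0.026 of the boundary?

1 - (1-0.026)^478 ≈ 0.9999966023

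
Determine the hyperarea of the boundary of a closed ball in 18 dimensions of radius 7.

S = n·V_n(r)/r = 18·V_18(7)/7 (volume-to-surface relation), giving 33232930569601·π^9/2880 ≈ 3.43974e+14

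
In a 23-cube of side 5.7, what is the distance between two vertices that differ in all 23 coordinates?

Diagonal = √23 · 5.7 ≈ 27.3362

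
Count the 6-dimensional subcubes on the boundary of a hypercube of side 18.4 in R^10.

f_6(10-cube) = (10 choose 6) · 2^4 = 3360.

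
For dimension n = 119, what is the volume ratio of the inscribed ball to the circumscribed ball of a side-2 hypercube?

V_in / V_out = (r_in/r_out)^119 = (1/√119)^119 = 119^(-119/2) ≈ 3.19857e-124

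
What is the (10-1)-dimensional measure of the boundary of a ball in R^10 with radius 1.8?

|∂B_10(1.8)| ≈ 5058.49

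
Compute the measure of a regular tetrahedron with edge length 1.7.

Volume = (√2/12) · 1.7³ = 0.579003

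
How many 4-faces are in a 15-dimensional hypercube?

An n-cube has C(n,k)·2^(n-k) k-faces. Here C(15,4)·2^11 = 1365·2048 = 2795520.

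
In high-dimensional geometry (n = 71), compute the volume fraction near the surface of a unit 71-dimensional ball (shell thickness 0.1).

1 - (1-0.1)^71 ≈ 0.999436 ≈ 99.94%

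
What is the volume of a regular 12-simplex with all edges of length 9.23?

For a regular n-simplex with edge a, V = (a^n / n!)·√((n+1)/2^n). With a=9.23, n=12: V ≈ 44.9651.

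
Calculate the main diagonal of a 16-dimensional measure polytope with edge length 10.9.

The space diagonal of an n-cube of side s is s√n. Here 10.9·√16 = 43.6.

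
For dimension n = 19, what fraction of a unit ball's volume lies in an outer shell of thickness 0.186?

1 - (1-0.186)^19 ≈ 0.979962 ≈ 98.00%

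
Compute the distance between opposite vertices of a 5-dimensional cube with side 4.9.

Diagonal = √5 · 4.9 ≈ 10.9567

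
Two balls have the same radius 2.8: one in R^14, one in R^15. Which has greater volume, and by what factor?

V_14(2.8) ≈ 1.09102e+06, V_15(2.8) ≈ 1.94447e+06. The 15-ball is larger by a factor of 1.782.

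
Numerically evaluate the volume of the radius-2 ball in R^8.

Volume = π^{8/2}·(2)^8/Γ(5) = 32·π^4/3 ≈ 1039.03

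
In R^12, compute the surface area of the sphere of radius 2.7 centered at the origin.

S = n·V_n(r)/r = 12·V_12(2.7)/2.7 (volume-to-surface relation), giving 890737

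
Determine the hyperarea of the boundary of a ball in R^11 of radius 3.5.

The surface area of an n-ball is 2π^(n/2) r^(n-1) / Γ(n/2). For n=11, r=3.5: 40353607·π^5/2160 ≈ 5.71713e+06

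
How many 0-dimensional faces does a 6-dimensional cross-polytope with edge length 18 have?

Number of 0-faces = 2^(0+1) · C(6,0+1) = 2 · 6 = 12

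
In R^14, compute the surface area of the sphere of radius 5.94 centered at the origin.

|∂B_14(5.94)| ≈ 9.61547e+10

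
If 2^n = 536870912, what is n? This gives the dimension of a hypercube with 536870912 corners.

2^n = 536870912 ⇒ n = log_2(536870912) = 29.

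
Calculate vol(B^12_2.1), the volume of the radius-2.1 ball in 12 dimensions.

The n-ball volume is π^(n/2)·r^n/Γ(n/2+1). With n=12, r=2.1: V ≈ 9821.96.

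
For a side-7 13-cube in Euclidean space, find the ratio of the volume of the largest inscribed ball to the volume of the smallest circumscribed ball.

The radii are 7/2 and 7√13/2, so the volume ratio is (1/√13)^13 = 13^{-13/2} ≈ 5.74603e-08.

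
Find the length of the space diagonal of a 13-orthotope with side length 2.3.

Diagonal = √13 · 2.3 ≈ 8.29277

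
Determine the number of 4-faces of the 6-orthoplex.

An n-cross-polytope has 2^(k+1)·C(n,k+1) k-faces. Here 2^5·C(6,5) = 32·6 = 192.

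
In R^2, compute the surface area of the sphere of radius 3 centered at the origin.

S = n·V_n(r)/r = 2·V_2(3)/3 (volume-to-surface relation), giving 2πr = 2π·3 ≈ 18.8496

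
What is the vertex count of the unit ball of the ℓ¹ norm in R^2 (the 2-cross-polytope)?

The vertices are ±e_1, ..., ±e_2, so there are 2·2 = 4.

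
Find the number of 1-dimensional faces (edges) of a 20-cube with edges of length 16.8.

An n-cube has n·2^(n-1) edges. With n = 20: 20·524288 = 10485760.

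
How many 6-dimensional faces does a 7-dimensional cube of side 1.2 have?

Choose 6 of 7 axes to span the face (C(7,6) = 7 ways), then fix each of the remaining 1 coordinate at one of its two extreme values (2^1 = 2 ways): 7·2 = 14.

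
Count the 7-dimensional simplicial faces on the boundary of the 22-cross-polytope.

Each 7-face is the convex hull of 8 vertices, one chosen as ±e_i from each of 8 distinct axes: 2^8·C(22,8) = 81861120.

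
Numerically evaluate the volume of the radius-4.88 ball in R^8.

V_8(4.88) = π^(8/2) · (4.88)^8 / Γ(8/2 + 1) ≈ 1.30541e+06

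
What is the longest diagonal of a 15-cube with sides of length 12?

||(12,12,...,12)|| = √(15)·12 ≈ 46.4758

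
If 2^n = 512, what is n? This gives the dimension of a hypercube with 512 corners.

n = log_2(512) = 9.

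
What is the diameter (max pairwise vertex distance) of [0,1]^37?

||(1,1,...,1)|| = √(37)·1 ≈ 6.08276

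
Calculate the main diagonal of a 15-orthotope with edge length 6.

d = √(6² + 6² + ... + 6²) [15 terms] = √(15·6²) = 6√15 ≈ 23.2379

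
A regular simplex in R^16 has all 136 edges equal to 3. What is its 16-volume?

For a regular n-simplex with edge a, V = (a^n / n!)·√((n+1)/2^n). With a=3, n=16: V ≈ 3.31364e-08.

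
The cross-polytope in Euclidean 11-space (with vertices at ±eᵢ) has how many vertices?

The vertices are ±e_1, ..., ±e_11, so there are 2·11 = 22.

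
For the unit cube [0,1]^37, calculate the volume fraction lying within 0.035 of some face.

1 - (1 - 2·0.035)^37 = 1 - 0.93^37 ≈ 0.931787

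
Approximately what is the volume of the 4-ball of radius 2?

Volume = π^{4/2}·(2)^4/Γ(3) = 8·π^2 ≈ 78.9568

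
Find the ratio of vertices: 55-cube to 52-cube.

The 55-cube has 2^55 = 36028797018963968 vertices. The 52-cube has 2^52 = 4503599627370496 vertices. Ratio: 36028797018963968/4503599627370496 = 8.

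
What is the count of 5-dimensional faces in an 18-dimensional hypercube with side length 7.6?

Number of 5-faces = C(18,5) · 2^(18-5) = 8568 · 8192 = 70189056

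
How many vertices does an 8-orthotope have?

An n-cube has 2^n vertices; for n = 8 that is 2^8 = 256.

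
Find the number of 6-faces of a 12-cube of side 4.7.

Number of 6-faces = C(12,6) · 2^(12-6) = 924 · 64 = 59136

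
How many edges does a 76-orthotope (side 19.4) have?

The 76-cube has n·2^(n-1) = 76·2^75 = 76·37778931862957161709568 = 2871198821584744289927168 edges.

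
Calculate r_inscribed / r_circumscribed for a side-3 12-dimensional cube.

r_in / r_out = (3/2) / (3√12/2) = 1/√12 ≈ 0.288675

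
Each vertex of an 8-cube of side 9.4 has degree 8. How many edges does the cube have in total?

Each of the 2^8 = 256 vertices has degree 8; total edges = 8·2^8/2 = 1024.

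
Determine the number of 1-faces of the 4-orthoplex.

f_1(4-orthoplex) = 2^2 · (4 choose 2) = 24.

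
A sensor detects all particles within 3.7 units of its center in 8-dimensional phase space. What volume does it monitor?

V_8(3.7) = π^(8/2) · (3.7)^8 / Γ(8/2 + 1) ≈ 142561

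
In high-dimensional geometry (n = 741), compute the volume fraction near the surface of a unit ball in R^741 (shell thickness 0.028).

1 - (1-0.028)^741 ≈ 0.9999999993 ≈ (100 - 7.26e-08)%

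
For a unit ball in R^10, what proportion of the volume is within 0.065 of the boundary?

V(inner)/V(outer) = ((1-0.065)/1)^10 ≈ 0.5106, so the shell fraction is 0.489358.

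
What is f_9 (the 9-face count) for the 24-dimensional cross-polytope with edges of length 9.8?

Each 9-face is the convex hull of 10 vertices, one chosen as ±e_i from each of 10 distinct axes: 2^10·C(24,10) = 2008326144.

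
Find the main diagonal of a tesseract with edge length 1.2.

The space diagonal of an n-cube of side s is s√n. Here 1.2·√4 = 2.4.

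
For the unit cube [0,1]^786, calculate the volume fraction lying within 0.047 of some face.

The inner cube has side 1-2·0.047 = 0.906 and volume (0.906)^786 ≈ 2.008e-34, so the shell holds 1 - 2.008e-34 of the volume.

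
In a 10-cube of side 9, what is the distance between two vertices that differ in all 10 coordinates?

||(9,9,...,9)|| = √(10)·9 ≈ 28.4605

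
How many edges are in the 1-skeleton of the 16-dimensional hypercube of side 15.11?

The 16-cube has n·2^(n-1) = 16·2^15 = 16·32768 = 524288 edges.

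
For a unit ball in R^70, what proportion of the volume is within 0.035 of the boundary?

Shell fraction = 1 - (1-0.035)^70 ≈ 0.917413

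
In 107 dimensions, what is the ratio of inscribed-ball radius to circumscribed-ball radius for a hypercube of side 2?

r_in = 2/2 (half the side); r_out = 2√107/2 (half the diagonal). Ratio = 1/√107 ≈ 0.0966736.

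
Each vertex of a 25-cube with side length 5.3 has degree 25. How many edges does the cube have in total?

Each of the 2^25 = 33554432 vertices has degree 25; total edges = 25·2^25/2 = 419430400.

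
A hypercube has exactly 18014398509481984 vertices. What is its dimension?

Since 2^n = 18014398509481984, we have n = 54.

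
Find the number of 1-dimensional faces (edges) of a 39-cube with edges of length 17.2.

An n-cube has n·2^(n-1) edges. With n = 39: 39·274877906944 = 10720238370816.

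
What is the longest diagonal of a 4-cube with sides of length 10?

The space diagonal of an n-cube of side s is s√n. Here 10·√4 = 20.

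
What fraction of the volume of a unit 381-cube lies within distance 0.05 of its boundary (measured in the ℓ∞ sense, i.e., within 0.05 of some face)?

1 - (1 - 2·0.05)^381 = 1 - 0.9^381 ≈ 1 - 3.685e-18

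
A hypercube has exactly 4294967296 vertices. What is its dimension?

The n-cube has 2^n vertices, and 4294967296 = 2^32, so n = 32.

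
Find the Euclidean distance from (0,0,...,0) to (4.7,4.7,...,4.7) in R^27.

||(4.7,4.7,...,4.7)|| = √(27)·4.7 ≈ 24.4219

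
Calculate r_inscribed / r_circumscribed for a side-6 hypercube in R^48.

r_in = 6/2 (half the side); r_out = 6√48/2 (half the diagonal). Ratio = 1/√48 ≈ 0.144338.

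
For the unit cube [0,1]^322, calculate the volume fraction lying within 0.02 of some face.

1 - (1 - 2·0.02)^322 = 1 - 0.96^322 ≈ 0.9999980441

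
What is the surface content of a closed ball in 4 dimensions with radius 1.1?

|∂B_4(1.1)| ≈ 26.2729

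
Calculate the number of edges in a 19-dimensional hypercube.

Number of 1-faces = C(19,1)·2^(19-1) = 19·262144 = 4980736.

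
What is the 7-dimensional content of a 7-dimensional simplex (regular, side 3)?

V_7 = √(8) · 3^7 / (7! · 2^(7/2)) ≈ 0.108482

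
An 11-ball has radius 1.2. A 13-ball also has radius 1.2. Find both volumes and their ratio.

V_11(1.2) ≈ 13.999. V_13(1.2) ≈ 9.74311. Ratio V_11/V_13 ≈ 1.437.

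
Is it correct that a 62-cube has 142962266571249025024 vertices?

False. The 62-cube has 2^62 = 4611686018427387904 vertices.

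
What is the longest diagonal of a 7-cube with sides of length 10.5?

d = √(10.5² + 10.5² + ... + 10.5²) [7 terms] = √(7·10.5²) = 10.5√7 ≈ 27.7804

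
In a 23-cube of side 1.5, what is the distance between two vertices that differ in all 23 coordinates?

Diagonal = √23 · 1.5 ≈ 7.19375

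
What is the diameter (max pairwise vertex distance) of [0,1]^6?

The space diagonal of an n-cube of side s is s√n. Here 1·√6 ≈ 2.44949.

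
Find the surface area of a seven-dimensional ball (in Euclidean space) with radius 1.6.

S = n·V_n(r)/r = 7·V_7(1.6)/1.6 (volume-to-surface relation), giving 554.879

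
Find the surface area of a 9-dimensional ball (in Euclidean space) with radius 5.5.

|∂B_9(5.5)| = 214358881·π^4/840 ≈ 2.48577e+07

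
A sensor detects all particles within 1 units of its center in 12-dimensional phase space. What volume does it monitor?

Volume = π^{12/2}·(1)^12/Γ(7) = π^6/720 ≈ 1.33526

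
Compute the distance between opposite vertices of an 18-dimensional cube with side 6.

||(6,6,...,6)|| = √(18)·6 ≈ 25.4558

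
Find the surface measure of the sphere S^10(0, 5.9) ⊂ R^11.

S_11(5.9) = 2·π^(11/2)·(5.9)^10 / Γ(11/2) ≈ 1.0593e+09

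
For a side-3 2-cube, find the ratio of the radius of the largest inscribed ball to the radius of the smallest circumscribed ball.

r_in = 3/2 (half the side); r_out = 3√2/2 (half the diagonal). Ratio = 1/√2 ≈ 0.707107.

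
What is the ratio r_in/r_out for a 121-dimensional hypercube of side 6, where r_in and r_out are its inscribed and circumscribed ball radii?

For an n-cube of any side s, the inradius is s/2 and the circumradius is s√n/2, so the ratio is 1/√121 ≈ 0.0909091.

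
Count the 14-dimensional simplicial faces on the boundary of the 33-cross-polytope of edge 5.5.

f_14(33-orthoplex) = 2^15 · (33 choose 15) = 33985603829760.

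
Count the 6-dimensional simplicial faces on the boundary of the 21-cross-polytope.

f_6(21-orthoplex) = 2^7 · (21 choose 7) = 14883840.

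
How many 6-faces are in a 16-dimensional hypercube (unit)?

f_6(16-cube) = (16 choose 6) · 2^10 = 8200192.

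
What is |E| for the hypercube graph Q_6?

Each of the 2^6 = 64 vertices has degree 6; total edges = 6·2^6/2 = 192.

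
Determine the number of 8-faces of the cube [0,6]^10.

An n-cube has C(n,k)·2^(n-k) k-faces. Here C(10,8)·2^2 = 45·4 = 180.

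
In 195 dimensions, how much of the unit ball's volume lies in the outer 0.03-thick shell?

Shell fraction = 1 - (1-0.03)^195 ≈ 0.997367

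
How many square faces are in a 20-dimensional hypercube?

Number of 2-faces = C(20,2) · 2^(20-2) = 190 · 262144 = 49807360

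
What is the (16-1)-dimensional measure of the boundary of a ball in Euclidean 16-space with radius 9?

|∂B_16(9)| = 22876792454961·π^8/280 ≈ 7.7524e+14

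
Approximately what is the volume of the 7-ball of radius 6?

V_7(6) = π^(7/2) · (6)^7 / Γ(7/2 + 1) = 1492992·π^3/35 ≈ 1.32263e+06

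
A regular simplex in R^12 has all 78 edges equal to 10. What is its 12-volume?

V = (10^12 / 12!) · √((12+1) / 2^12) ≈ 117.613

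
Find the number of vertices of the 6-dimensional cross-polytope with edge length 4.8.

The 6-dimensional cross-polytope has 2n = 2·6 = 12 vertices.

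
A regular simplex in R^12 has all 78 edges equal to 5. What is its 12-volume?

V_12 = √(13) · 5^12 / (12! · 2^(12/2)) ≈ 0.0287141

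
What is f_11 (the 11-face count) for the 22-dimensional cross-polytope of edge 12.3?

Number of 11-faces = 2^(11+1) · C(22,11+1) = 4096 · 646646 = 2648662016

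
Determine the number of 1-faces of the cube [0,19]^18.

f_1(18-cube) = (18 choose 1) · 2^17 = 2359296.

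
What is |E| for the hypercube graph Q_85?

The 85-cube has n·2^(n-1) = 85·2^84 = 85·19342813113834066795298816 = 1644139114675895677600399360 edges.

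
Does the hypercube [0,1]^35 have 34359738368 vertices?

True. The 35-cube has 2^35 = 34359738368 vertices.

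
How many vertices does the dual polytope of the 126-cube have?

The vertices are ±e_1, ..., ±e_126, so there are 2·126 = 252.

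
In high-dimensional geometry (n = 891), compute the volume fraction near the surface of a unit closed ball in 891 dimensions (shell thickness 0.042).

1 - (1-0.042)^891 ≈ 1 - 2.493e-17 ≈ 100.000000%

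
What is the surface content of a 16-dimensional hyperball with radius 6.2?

|∂B_16(6.2)| ≈ 2.89517e+12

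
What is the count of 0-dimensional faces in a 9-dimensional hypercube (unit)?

Number of 0-faces = C(9,0) · 2^(9-0) = 1 · 512 = 512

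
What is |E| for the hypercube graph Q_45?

Number of 1-faces = C(45,1)·2^(45-1) = 45·17592186044416 = 791648371998720.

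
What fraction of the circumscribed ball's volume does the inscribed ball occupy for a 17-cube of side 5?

The radii are 5/2 and 5√17/2, so the volume ratio is (1/√17)^17 = 17^{-17/2} ≈ 3.47684e-11.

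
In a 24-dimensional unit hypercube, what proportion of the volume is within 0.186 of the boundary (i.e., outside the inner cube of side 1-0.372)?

Shell fraction = 1 - (1-0.372)^24 ≈ 0.999986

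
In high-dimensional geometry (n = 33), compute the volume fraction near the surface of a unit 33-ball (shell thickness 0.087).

1 - (1-0.087)^33 ≈ 0.950394 ≈ 95.04%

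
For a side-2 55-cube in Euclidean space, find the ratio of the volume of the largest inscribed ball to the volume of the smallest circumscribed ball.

V_in/V_out = n^(-n/2) = 55^(-55/2) ≈ 1.38047e-48.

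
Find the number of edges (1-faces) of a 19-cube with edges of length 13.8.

f_1(19-cube) = (19 choose 1) · 2^18 = 4980736.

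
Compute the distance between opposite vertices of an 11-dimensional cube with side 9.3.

d = √(9.3² + 9.3² + ... + 9.3²) [11 terms] = √(11·9.3²) = 9.3√11 ≈ 30.8446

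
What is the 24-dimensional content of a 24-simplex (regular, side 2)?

V = (2^24 / 24!) · √((24+1) / 2^24) ≈ 3.30084e-20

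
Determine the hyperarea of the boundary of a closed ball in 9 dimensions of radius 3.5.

|∂B_9(3.5)| = 823543·π^4/120 ≈ 668505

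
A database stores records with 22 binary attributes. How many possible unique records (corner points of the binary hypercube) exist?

The 22-cube has 2^22 = 4194304 vertices.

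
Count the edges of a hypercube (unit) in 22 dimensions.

An n-cube has n·2^(n-1) edges. With n = 22: 22·2097152 = 46137344.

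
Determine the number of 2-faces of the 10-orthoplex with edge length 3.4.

Number of 2-faces = 2^(2+1) · C(10,2+1) = 8 · 120 = 960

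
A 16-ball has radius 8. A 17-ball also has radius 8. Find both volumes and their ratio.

V_16(8) ≈ 6.62397e+13. V_17(8) ≈ 3.17461e+14. Ratio V_16/V_17 ≈ 0.2087.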